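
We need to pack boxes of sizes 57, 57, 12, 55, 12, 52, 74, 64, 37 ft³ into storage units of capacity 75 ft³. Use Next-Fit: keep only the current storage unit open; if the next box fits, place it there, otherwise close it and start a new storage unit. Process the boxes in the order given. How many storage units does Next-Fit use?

7

storage unit 1: place 57 ft³, 18 ft³ left
storage unit 2: place 57 ft³, 18 ft³ left
storage unit 2: place 12 ft³, 6 ft³ left
storage unit 3: place 55 ft³, 20 ft³ left
storage unit 3: place 12 ft³, 8 ft³ left
storage unit 4: place 52 ft³, 23 ft³ left
storage unit 5: place 74 ft³, 1 ft³ left
storage unit 6: place 64 ft³, 11 ft³ left
storage unit 7: place 37 ft³, 38 ft³ left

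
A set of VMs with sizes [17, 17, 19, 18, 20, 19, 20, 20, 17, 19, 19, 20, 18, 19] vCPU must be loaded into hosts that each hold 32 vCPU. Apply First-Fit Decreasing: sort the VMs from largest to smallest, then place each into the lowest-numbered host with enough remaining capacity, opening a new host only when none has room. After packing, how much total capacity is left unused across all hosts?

Sorted descending: 20, 20, 20, 20, 19, 19, 19, 19, 19, 18, 18, 17, 17, 17.
Put 20 vCPU in host 1; 12 vCPU remain.
Put 20 vCPU in host 2; 12 vCPU remain.
Put 20 vCPU in host 3; 12 vCPU remain.
Put 20 vCPU in host 4; 12 vCPU remain.
Put 19 vCPU in host 5; 13 vCPU remain.
Put 19 vCPU in host 6; 13 vCPU remain.
Put 19 vCPU in host 7; 13 vCPU remain.
Put 19 vCPU in host 8; 13 vCPU remain.
Put 19 vCPU in host 9; 13 vCPU remain.
Put 18 vCPU in host 10; 14 vCPU remain.
Put 18 vCPU in host 11; 14 vCPU remain.
Put 17 vCPU in host 12; 15 vCPU remain.
Put 17 vCPU in host 13; 15 vCPU remain.
Put 17 vCPU in host 14; 15 vCPU remain.
14 hosts × 32 vCPU = 448 vCPU; used 262 vCPU; unused 186 vCPU.

186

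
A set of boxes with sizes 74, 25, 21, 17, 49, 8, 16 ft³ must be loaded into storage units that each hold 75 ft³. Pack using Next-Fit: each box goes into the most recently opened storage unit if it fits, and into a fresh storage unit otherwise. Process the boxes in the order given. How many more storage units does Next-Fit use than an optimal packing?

0

Next-Fit: [74] [25,21,17] [49,8,16] → 3 storage units.
Total size 210 ft³; any packing needs at least ⌈210/75⌉ = 3 storage units.
So 3 is already optimal.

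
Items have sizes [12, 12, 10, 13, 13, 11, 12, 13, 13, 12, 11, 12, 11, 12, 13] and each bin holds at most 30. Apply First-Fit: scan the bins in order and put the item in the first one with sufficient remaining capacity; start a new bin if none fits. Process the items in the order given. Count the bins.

8

bin 1: place 12, 18 left
bin 1: place 12, 6 left
bin 2: place 10, 20 left
bin 2: place 13, 7 left
bin 3: place 13, 17 left
bin 3: place 11, 6 left
bin 4: place 12, 18 left
bin 4: place 13, 5 left
bin 5: place 13, 17 left
bin 5: place 12, 5 left
bin 6: place 11, 19 left
bin 6: place 12, 7 left
bin 7: place 11, 19 left
bin 7: place 12, 7 left
bin 8: place 13, 17 left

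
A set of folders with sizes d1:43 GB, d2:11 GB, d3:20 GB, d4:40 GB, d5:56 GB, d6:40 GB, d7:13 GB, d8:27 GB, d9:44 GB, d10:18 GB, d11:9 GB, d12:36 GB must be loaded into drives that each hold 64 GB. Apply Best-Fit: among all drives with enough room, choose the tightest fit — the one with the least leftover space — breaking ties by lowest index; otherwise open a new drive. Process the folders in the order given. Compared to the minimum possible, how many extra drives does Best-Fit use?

0

Best-Fit: [43,11,9] [20,40] [56] [40,13] [27,36] [44,18] → 6 drives.
Total size 357 GB; any packing needs at least ⌈357/64⌉ = 6 drives.
So 6 is already optimal.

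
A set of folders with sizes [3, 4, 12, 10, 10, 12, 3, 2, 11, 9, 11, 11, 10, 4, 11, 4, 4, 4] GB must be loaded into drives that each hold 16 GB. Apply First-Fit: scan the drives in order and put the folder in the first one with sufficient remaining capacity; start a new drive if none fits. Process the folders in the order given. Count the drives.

3 GB → drive 1 (remaining 13 GB)
4 GB → drive 1 (remaining 9 GB)
12 GB → drive 2 (remaining 4 GB)
10 GB → drive 3 (remaining 6 GB)
10 GB → drive 4 (remaining 6 GB)
12 GB → drive 5 (remaining 4 GB)
3 GB → drive 1 (remaining 6 GB)
2 GB → drive 1 (remaining 4 GB)
11 GB → drive 6 (remaining 5 GB)
9 GB → drive 7 (remaining 7 GB)
11 GB → drive 8 (remaining 5 GB)
11 GB → drive 9 (remaining 5 GB)
10 GB → drive 10 (remaining 6 GB)
4 GB → drive 1 (remaining 0 GB)
11 GB → drive 11 (remaining 5 GB)
4 GB → drive 2 (remaining 0 GB)
4 GB → drive 3 (remaining 2 GB)
4 GB → drive 4 (remaining 2 GB)
Final drives: [3,4,3,2,4] [12,4] [10,4] [10,4] [12] [11] [9] [11] [11] [10] [11].

11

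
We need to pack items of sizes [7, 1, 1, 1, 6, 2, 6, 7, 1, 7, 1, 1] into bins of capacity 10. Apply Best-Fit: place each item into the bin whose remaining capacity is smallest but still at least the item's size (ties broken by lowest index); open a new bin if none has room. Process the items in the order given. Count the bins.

5

Put 7 in bin 1; 3 remain.
Put 1 in bin 1; 2 remain.
Put 1 in bin 1; 1 remain.
Put 1 in bin 1; 0 remain.
Put 6 in bin 2; 4 remain.
Put 2 in bin 2; 2 remain.
Put 6 in bin 3; 4 remain.
Put 7 in bin 4; 3 remain.
Put 1 in bin 2; 1 remain.
Put 7 in bin 5; 3 remain.
Put 1 in bin 2; 0 remain.
Put 1 in bin 4; 2 remain.
Final bins: [7,1,1,1] [6,2,1,1] [6] [7,1] [7].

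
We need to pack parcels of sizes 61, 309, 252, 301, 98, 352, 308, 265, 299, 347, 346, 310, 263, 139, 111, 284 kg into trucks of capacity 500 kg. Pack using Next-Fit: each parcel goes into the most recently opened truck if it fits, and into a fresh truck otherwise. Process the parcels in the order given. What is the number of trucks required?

12

truck 1: place 61 kg, 439 kg left
truck 1: place 309 kg, 130 kg left
truck 2: place 252 kg, 248 kg left
truck 3: place 301 kg, 199 kg left
truck 3: place 98 kg, 101 kg left
truck 4: place 352 kg, 148 kg left
truck 5: place 308 kg, 192 kg left
truck 6: place 265 kg, 235 kg left
truck 7: place 299 kg, 201 kg left
truck 8: place 347 kg, 153 kg left
truck 9: place 346 kg, 154 kg left
truck 10: place 310 kg, 190 kg left
truck 11: place 263 kg, 237 kg left
truck 11: place 139 kg, 98 kg left
truck 12: place 111 kg, 389 kg left
truck 12: place 284 kg, 105 kg left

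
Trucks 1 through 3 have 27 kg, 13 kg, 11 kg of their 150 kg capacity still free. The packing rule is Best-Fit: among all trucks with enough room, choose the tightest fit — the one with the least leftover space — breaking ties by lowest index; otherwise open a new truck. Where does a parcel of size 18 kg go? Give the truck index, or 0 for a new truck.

Trucks with room: truck 1 (27 kg).
Tightest fit is truck 1 with 27 kg free.

1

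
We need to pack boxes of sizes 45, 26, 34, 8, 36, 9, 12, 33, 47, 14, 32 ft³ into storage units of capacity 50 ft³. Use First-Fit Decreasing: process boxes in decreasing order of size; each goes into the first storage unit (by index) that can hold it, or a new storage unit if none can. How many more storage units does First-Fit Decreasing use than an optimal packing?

First-Fit Decreasing: [47] [45] [36,14] [34,12] [33,9,8] [32] [26] → 7 storage units.
7 boxes exceed 25 ft³ (half the capacity), and no two of those can share a storage unit, so at least 7 storage units are needed.
So 7 is already optimal.

0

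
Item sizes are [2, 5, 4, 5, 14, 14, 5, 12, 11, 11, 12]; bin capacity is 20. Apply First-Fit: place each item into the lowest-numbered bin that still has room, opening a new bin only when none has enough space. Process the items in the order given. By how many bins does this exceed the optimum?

First-Fit: [2,5,4,5] [14,5] [14] [12] [11] [11] [12] → 7 bins.
6 items exceed 10 (half the capacity), and no two of those can share a bin, so at least 6 bins are needed.
An optimal packing achieves that bound: [14,5] [14,5] [12,5,2] [12,4] [11] [11] → 6 bins.
Excess: 7 − 6 = 1.

1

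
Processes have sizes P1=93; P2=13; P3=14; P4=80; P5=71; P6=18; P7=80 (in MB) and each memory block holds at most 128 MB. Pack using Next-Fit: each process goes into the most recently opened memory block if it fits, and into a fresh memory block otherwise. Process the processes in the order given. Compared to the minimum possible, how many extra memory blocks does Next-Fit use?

Next-Fit: [93,13,14] [80] [71,18] [80] → 4 memory blocks.
4 processes exceed 64 MB (half the capacity), and no two of those can share a memory block, so at least 4 memory blocks are needed.
So 4 is already optimal.

0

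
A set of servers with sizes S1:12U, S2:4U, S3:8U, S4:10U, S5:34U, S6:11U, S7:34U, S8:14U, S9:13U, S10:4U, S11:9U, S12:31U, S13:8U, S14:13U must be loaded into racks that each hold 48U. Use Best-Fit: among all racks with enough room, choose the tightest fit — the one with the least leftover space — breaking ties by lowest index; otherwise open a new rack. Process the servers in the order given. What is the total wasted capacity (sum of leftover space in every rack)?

S1 (12U) → rack 1 (remaining 36U)
S2 (4U) → rack 1 (remaining 32U)
S3 (8U) → rack 1 (remaining 24U)
S4 (10U) → rack 1 (remaining 14U)
S5 (34U) → rack 2 (remaining 14U)
S6 (11U) → rack 1 (remaining 3U)
S7 (34U) → rack 3 (remaining 14U)
S8 (14U) → rack 2 (remaining 0U)
S9 (13U) → rack 3 (remaining 1U)
S10 (4U) → rack 4 (remaining 44U)
S11 (9U) → rack 4 (remaining 35U)
S12 (31U) → rack 4 (remaining 4U)
S13 (8U) → rack 5 (remaining 40U)
S14 (13U) → rack 5 (remaining 27U)
5 racks × 48U = 240U; used 205U; unused 35U.

35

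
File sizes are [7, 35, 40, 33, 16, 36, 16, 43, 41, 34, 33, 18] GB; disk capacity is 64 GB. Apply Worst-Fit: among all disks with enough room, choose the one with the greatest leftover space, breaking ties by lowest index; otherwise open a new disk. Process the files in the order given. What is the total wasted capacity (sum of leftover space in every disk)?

160

Put 7 GB in disk 1; 57 GB remain.
Put 35 GB in disk 1; 22 GB remain.
Put 40 GB in disk 2; 24 GB remain.
Put 33 GB in disk 3; 31 GB remain.
Put 16 GB in disk 3; 15 GB remain.
Put 36 GB in disk 4; 28 GB remain.
Put 16 GB in disk 4; 12 GB remain.
Put 43 GB in disk 5; 21 GB remain.
Put 41 GB in disk 6; 23 GB remain.
Put 34 GB in disk 7; 30 GB remain.
Put 33 GB in disk 8; 31 GB remain.
Put 18 GB in disk 8; 13 GB remain.
8 disks × 64 GB = 512 GB; used 352 GB; unused 160 GB.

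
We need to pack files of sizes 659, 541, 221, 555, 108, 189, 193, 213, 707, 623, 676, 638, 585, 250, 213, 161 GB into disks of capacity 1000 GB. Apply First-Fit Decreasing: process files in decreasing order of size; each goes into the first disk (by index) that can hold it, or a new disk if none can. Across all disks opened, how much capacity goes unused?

1468

Sorted descending: 707, 676, 659, 638, 623, 585, 555, 541, 250, 221, 213, 213, 193, 189, 161, 108.
disk 1: place 707 GB, 293 GB left
disk 2: place 676 GB, 324 GB left
disk 3: place 659 GB, 341 GB left
disk 4: place 638 GB, 362 GB left
disk 5: place 623 GB, 377 GB left
disk 6: place 585 GB, 415 GB left
disk 7: place 555 GB, 445 GB left
disk 8: place 541 GB, 459 GB left
disk 1: place 250 GB, 43 GB left
disk 2: place 221 GB, 103 GB left
disk 3: place 213 GB, 128 GB left
disk 4: place 213 GB, 149 GB left
disk 5: place 193 GB, 184 GB left
disk 6: place 189 GB, 226 GB left
disk 5: place 161 GB, 23 GB left
disk 3: place 108 GB, 20 GB left
8 disks × 1000 GB = 8000 GB; used 6532 GB; unused 1468 GB.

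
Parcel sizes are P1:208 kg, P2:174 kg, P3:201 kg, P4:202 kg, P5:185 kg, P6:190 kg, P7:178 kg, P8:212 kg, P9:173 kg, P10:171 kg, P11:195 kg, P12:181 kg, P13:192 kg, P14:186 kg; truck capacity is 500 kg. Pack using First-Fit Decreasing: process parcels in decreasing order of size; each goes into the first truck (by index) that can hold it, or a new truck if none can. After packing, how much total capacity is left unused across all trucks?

852

Sorted descending: 212, 208, 202, 201, 195, 192, 190, 186, 185, 181, 178, 174, 173, 171.
212 kg → truck 1 (remaining 288 kg)
208 kg → truck 1 (remaining 80 kg)
202 kg → truck 2 (remaining 298 kg)
201 kg → truck 2 (remaining 97 kg)
195 kg → truck 3 (remaining 305 kg)
192 kg → truck 3 (remaining 113 kg)
190 kg → truck 4 (remaining 310 kg)
186 kg → truck 4 (remaining 124 kg)
185 kg → truck 5 (remaining 315 kg)
181 kg → truck 5 (remaining 134 kg)
178 kg → truck 6 (remaining 322 kg)
174 kg → truck 6 (remaining 148 kg)
173 kg → truck 7 (remaining 327 kg)
171 kg → truck 7 (remaining 156 kg)
7 trucks × 500 kg = 3500 kg; used 2648 kg; unused 852 kg.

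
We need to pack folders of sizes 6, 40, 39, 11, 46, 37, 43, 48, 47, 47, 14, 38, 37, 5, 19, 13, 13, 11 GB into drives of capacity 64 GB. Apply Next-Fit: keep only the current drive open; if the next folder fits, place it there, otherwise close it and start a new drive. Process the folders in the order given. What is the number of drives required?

11 drives

6 GB → drive 1 (remaining 58 GB)
40 GB → drive 1 (remaining 18 GB)
39 GB → drive 2 (remaining 25 GB)
11 GB → drive 2 (remaining 14 GB)
46 GB → drive 3 (remaining 18 GB)
37 GB → drive 4 (remaining 27 GB)
43 GB → drive 5 (remaining 21 GB)
48 GB → drive 6 (remaining 16 GB)
47 GB → drive 7 (remaining 17 GB)
47 GB → drive 8 (remaining 17 GB)
14 GB → drive 8 (remaining 3 GB)
38 GB → drive 9 (remaining 26 GB)
37 GB → drive 10 (remaining 27 GB)
5 GB → drive 10 (remaining 22 GB)
19 GB → drive 10 (remaining 3 GB)
13 GB → drive 11 (remaining 51 GB)
13 GB → drive 11 (remaining 38 GB)
11 GB → drive 11 (remaining 27 GB)
Final drives: [6,40] [39,11] [46] [37] [43] [48] [47] [47,14] [38] [37,5,19] [13,13,11].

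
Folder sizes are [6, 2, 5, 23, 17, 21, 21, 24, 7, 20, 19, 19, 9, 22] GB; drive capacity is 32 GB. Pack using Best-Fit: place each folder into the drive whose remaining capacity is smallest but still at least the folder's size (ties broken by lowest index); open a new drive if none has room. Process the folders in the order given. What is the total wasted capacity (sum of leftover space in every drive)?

73

drive 1: place 6 GB, 26 GB left
drive 1: place 2 GB, 24 GB left
drive 1: place 5 GB, 19 GB left
drive 2: place 23 GB, 9 GB left
drive 1: place 17 GB, 2 GB left
drive 3: place 21 GB, 11 GB left
drive 4: place 21 GB, 11 GB left
drive 5: place 24 GB, 8 GB left
drive 5: place 7 GB, 1 GB left
drive 6: place 20 GB, 12 GB left
drive 7: place 19 GB, 13 GB left
drive 8: place 19 GB, 13 GB left
drive 2: place 9 GB, 0 GB left
drive 9: place 22 GB, 10 GB left
9 drives × 32 GB = 288 GB; used 215 GB; unused 73 GB.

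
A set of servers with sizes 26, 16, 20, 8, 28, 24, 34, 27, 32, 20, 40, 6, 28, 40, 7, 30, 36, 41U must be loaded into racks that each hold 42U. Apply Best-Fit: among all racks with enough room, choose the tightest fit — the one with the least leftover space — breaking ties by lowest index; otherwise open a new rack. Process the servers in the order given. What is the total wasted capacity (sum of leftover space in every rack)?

rack 1: place 26U, 16U left
rack 1: place 16U, 0U left
rack 2: place 20U, 22U left
rack 2: place 8U, 14U left
rack 3: place 28U, 14U left
rack 4: place 24U, 18U left
rack 5: place 34U, 8U left
rack 6: place 27U, 15U left
rack 7: place 32U, 10U left
rack 8: place 20U, 22U left
rack 9: place 40U, 2U left
rack 5: place 6U, 2U left
rack 10: place 28U, 14U left
rack 11: place 40U, 2U left
rack 7: place 7U, 3U left
rack 12: place 30U, 12U left
rack 13: place 36U, 6U left
rack 14: place 41U, 1U left
14 racks × 42U = 588U; used 463U; unused 125U.

125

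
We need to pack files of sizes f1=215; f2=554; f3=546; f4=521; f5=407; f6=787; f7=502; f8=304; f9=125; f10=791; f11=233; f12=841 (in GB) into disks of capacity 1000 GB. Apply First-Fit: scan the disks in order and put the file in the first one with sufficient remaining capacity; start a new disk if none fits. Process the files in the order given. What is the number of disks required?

7

f1 (215 GB) → disk 1 (remaining 785 GB)
f2 (554 GB) → disk 1 (remaining 231 GB)
f3 (546 GB) → disk 2 (remaining 454 GB)
f4 (521 GB) → disk 3 (remaining 479 GB)
f5 (407 GB) → disk 2 (remaining 47 GB)
f6 (787 GB) → disk 4 (remaining 213 GB)
f7 (502 GB) → disk 5 (remaining 498 GB)
f8 (304 GB) → disk 3 (remaining 175 GB)
f9 (125 GB) → disk 1 (remaining 106 GB)
f10 (791 GB) → disk 6 (remaining 209 GB)
f11 (233 GB) → disk 5 (remaining 265 GB)
f12 (841 GB) → disk 7 (remaining 159 GB)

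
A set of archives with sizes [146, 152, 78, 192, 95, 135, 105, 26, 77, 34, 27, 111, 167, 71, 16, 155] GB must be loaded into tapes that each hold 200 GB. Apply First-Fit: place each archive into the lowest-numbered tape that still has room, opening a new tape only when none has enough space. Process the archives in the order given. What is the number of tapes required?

9 tapes

146 GB → tape 1 (remaining 54 GB)
152 GB → tape 2 (remaining 48 GB)
78 GB → tape 3 (remaining 122 GB)
192 GB → tape 4 (remaining 8 GB)
95 GB → tape 3 (remaining 27 GB)
135 GB → tape 5 (remaining 65 GB)
105 GB → tape 6 (remaining 95 GB)
26 GB → tape 1 (remaining 28 GB)
77 GB → tape 6 (remaining 18 GB)
34 GB → tape 2 (remaining 14 GB)
27 GB → tape 1 (remaining 1 GB)
111 GB → tape 7 (remaining 89 GB)
167 GB → tape 8 (remaining 33 GB)
71 GB → tape 7 (remaining 18 GB)
16 GB → tape 3 (remaining 11 GB)
155 GB → tape 9 (remaining 45 GB)
Final tapes: [146,26,27] [152,34] [78,95,16] [192] [135] [105,77] [111,71] [167] [155].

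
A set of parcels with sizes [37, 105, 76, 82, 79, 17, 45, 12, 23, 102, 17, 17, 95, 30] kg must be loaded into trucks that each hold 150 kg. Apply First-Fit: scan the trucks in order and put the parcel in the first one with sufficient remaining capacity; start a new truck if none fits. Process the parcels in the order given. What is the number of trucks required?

37 kg → truck 1 (remaining 113 kg)
105 kg → truck 1 (remaining 8 kg)
76 kg → truck 2 (remaining 74 kg)
82 kg → truck 3 (remaining 68 kg)
79 kg → truck 4 (remaining 71 kg)
17 kg → truck 2 (remaining 57 kg)
45 kg → truck 2 (remaining 12 kg)
12 kg → truck 2 (remaining 0 kg)
23 kg → truck 3 (remaining 45 kg)
102 kg → truck 5 (remaining 48 kg)
17 kg → truck 3 (remaining 28 kg)
17 kg → truck 3 (remaining 11 kg)
95 kg → truck 6 (remaining 55 kg)
30 kg → truck 4 (remaining 41 kg)
Final trucks: [37,105] [76,17,45,12] [82,23,17,17] [79,30] [102] [95].

6 trucks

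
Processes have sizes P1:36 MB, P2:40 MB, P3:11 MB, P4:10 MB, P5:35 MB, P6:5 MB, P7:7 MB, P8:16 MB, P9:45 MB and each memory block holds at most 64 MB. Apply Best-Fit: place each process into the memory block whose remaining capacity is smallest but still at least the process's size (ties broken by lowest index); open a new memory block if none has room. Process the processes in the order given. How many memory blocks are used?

4 memory blocks

P1 (36 MB) → memory block 1 (remaining 28 MB)
P2 (40 MB) → memory block 2 (remaining 24 MB)
P3 (11 MB) → memory block 2 (remaining 13 MB)
P4 (10 MB) → memory block 2 (remaining 3 MB)
P5 (35 MB) → memory block 3 (remaining 29 MB)
P6 (5 MB) → memory block 1 (remaining 23 MB)
P7 (7 MB) → memory block 1 (remaining 16 MB)
P8 (16 MB) → memory block 1 (remaining 0 MB)
P9 (45 MB) → memory block 4 (remaining 19 MB)
Final memory blocks: [36,5,7,16] [40,11,10] [35] [45].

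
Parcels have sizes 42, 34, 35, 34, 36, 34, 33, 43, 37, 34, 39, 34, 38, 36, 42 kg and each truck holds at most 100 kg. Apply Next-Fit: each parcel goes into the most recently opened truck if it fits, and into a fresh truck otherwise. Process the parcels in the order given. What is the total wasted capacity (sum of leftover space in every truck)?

249

42 kg → truck 1 (remaining 58 kg)
34 kg → truck 1 (remaining 24 kg)
35 kg → truck 2 (remaining 65 kg)
34 kg → truck 2 (remaining 31 kg)
36 kg → truck 3 (remaining 64 kg)
34 kg → truck 3 (remaining 30 kg)
33 kg → truck 4 (remaining 67 kg)
43 kg → truck 4 (remaining 24 kg)
37 kg → truck 5 (remaining 63 kg)
34 kg → truck 5 (remaining 29 kg)
39 kg → truck 6 (remaining 61 kg)
34 kg → truck 6 (remaining 27 kg)
38 kg → truck 7 (remaining 62 kg)
36 kg → truck 7 (remaining 26 kg)
42 kg → truck 8 (remaining 58 kg)
8 trucks × 100 kg = 800 kg; used 551 kg; unused 249 kg.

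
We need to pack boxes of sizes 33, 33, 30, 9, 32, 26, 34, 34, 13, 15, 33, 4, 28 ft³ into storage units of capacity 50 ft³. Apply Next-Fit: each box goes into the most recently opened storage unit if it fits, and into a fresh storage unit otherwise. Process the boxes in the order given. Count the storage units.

9

storage unit 1: place 33 ft³, 17 ft³ left
storage unit 2: place 33 ft³, 17 ft³ left
storage unit 3: place 30 ft³, 20 ft³ left
storage unit 3: place 9 ft³, 11 ft³ left
storage unit 4: place 32 ft³, 18 ft³ left
storage unit 5: place 26 ft³, 24 ft³ left
storage unit 6: place 34 ft³, 16 ft³ left
storage unit 7: place 34 ft³, 16 ft³ left
storage unit 7: place 13 ft³, 3 ft³ left
storage unit 8: place 15 ft³, 35 ft³ left
storage unit 8: place 33 ft³, 2 ft³ left
storage unit 9: place 4 ft³, 46 ft³ left
storage unit 9: place 28 ft³, 18 ft³ left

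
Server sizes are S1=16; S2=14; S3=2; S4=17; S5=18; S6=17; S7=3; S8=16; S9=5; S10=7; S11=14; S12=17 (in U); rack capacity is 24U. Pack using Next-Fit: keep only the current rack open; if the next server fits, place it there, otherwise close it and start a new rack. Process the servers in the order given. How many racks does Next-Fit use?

8

rack 1: place S1 (16U), 8U left
rack 2: place S2 (14U), 10U left
rack 2: place S3 (2U), 8U left
rack 3: place S4 (17U), 7U left
rack 4: place S5 (18U), 6U left
rack 5: place S6 (17U), 7U left
rack 5: place S7 (3U), 4U left
rack 6: place S8 (16U), 8U left
rack 6: place S9 (5U), 3U left
rack 7: place S10 (7U), 17U left
rack 7: place S11 (14U), 3U left
rack 8: place S12 (17U), 7U left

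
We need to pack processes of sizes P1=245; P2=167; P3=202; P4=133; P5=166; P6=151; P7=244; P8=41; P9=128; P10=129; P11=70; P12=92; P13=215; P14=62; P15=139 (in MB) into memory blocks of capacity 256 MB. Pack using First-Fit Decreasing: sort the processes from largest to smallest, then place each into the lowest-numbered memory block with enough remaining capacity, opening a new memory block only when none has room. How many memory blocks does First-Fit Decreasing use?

Sorted descending: 245, 244, 215, 202, 167, 166, 151, 139, 133, 129, 128, 92, 70, 62, 41.
245 MB → memory block 1 (remaining 11 MB)
244 MB → memory block 2 (remaining 12 MB)
215 MB → memory block 3 (remaining 41 MB)
202 MB → memory block 4 (remaining 54 MB)
167 MB → memory block 5 (remaining 89 MB)
166 MB → memory block 6 (remaining 90 MB)
151 MB → memory block 7 (remaining 105 MB)
139 MB → memory block 8 (remaining 117 MB)
133 MB → memory block 9 (remaining 123 MB)
129 MB → memory block 10 (remaining 127 MB)
128 MB → memory block 11 (remaining 128 MB)
92 MB → memory block 7 (remaining 13 MB)
70 MB → memory block 5 (remaining 19 MB)
62 MB → memory block 6 (remaining 28 MB)
41 MB → memory block 3 (remaining 0 MB)

11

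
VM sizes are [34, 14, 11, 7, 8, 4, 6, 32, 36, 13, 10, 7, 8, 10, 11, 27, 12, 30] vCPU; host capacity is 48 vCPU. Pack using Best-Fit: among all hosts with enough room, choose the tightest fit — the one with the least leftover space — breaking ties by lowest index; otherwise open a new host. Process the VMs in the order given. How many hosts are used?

7

Put 34 vCPU in host 1; 14 vCPU remain.
Put 14 vCPU in host 1; 0 vCPU remain.
Put 11 vCPU in host 2; 37 vCPU remain.
Put 7 vCPU in host 2; 30 vCPU remain.
Put 8 vCPU in host 2; 22 vCPU remain.
Put 4 vCPU in host 2; 18 vCPU remain.
Put 6 vCPU in host 2; 12 vCPU remain.
Put 32 vCPU in host 3; 16 vCPU remain.
Put 36 vCPU in host 4; 12 vCPU remain.
Put 13 vCPU in host 3; 3 vCPU remain.
Put 10 vCPU in host 2; 2 vCPU remain.
Put 7 vCPU in host 4; 5 vCPU remain.
Put 8 vCPU in host 5; 40 vCPU remain.
Put 10 vCPU in host 5; 30 vCPU remain.
Put 11 vCPU in host 5; 19 vCPU remain.
Put 27 vCPU in host 6; 21 vCPU remain.
Put 12 vCPU in host 5; 7 vCPU remain.
Put 30 vCPU in host 7; 18 vCPU remain.
Final hosts: [34,14] [11,7,8,4,6,10] [32,13] [36,7] [8,10,11,12] [27] [30].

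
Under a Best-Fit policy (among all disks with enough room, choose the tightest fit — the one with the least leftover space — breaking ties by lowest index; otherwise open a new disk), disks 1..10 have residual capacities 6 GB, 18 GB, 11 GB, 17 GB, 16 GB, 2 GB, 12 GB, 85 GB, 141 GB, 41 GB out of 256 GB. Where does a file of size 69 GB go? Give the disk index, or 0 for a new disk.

8

Disks with room: disk 8 (85 GB), disk 9 (141 GB).
Tightest fit is disk 8 with 85 GB free.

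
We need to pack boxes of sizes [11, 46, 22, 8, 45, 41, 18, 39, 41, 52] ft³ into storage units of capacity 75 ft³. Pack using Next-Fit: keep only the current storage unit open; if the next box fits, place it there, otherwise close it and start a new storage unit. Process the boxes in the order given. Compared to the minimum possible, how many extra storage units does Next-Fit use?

0

Next-Fit: [11,46] [22,8,45] [41,18] [39] [41] [52] → 6 storage units.
6 boxes exceed 37.5 ft³ (half the capacity), and no two of those can share a storage unit, so at least 6 storage units are needed.
So 6 is already optimal.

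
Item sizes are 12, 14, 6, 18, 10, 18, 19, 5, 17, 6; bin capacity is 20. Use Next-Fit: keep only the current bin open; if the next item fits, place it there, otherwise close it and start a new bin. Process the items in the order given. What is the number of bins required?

bin 1: place 12, 8 left
bin 2: place 14, 6 left
bin 2: place 6, 0 left
bin 3: place 18, 2 left
bin 4: place 10, 10 left
bin 5: place 18, 2 left
bin 6: place 19, 1 left
bin 7: place 5, 15 left
bin 8: place 17, 3 left
bin 9: place 6, 14 left
Final bins: [12] [14,6] [18] [10] [18] [19] [5] [17] [6].

9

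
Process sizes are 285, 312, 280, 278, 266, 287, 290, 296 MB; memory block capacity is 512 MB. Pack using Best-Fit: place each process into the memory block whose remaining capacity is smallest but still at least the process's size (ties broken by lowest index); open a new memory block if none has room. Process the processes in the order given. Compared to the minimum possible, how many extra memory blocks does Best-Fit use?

Best-Fit: [285] [312] [280] [278] [266] [287] [290] [296] → 8 memory blocks.
8 processes exceed 256 MB (half the capacity), and no two of those can share a memory block, so at least 8 memory blocks are needed.
So 8 is already optimal.

0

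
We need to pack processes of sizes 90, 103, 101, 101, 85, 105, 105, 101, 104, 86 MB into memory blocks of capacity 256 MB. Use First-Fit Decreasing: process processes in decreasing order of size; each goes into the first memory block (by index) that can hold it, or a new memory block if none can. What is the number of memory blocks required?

5

Sorted descending: 105, 105, 104, 103, 101, 101, 101, 90, 86, 85.
105 MB → memory block 1 (remaining 151 MB)
105 MB → memory block 1 (remaining 46 MB)
104 MB → memory block 2 (remaining 152 MB)
103 MB → memory block 2 (remaining 49 MB)
101 MB → memory block 3 (remaining 155 MB)
101 MB → memory block 3 (remaining 54 MB)
101 MB → memory block 4 (remaining 155 MB)
90 MB → memory block 4 (remaining 65 MB)
86 MB → memory block 5 (remaining 170 MB)
85 MB → memory block 5 (remaining 85 MB)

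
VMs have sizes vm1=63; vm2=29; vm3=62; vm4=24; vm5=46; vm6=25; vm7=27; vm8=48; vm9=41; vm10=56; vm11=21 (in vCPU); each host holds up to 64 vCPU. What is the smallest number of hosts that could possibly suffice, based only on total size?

7 hosts

Total size = 63 + 29 + 62 + 24 + 46 + 25 + 27 + 48 + 41 + 56 + 21 = 442 vCPU.
⌈442 / 64⌉ = 7.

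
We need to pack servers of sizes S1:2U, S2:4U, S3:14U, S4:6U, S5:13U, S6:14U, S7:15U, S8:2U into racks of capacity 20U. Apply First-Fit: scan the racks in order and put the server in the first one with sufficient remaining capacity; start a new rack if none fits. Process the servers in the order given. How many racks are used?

S1 (2U) → rack 1 (remaining 18U)
S2 (4U) → rack 1 (remaining 14U)
S3 (14U) → rack 1 (remaining 0U)
S4 (6U) → rack 2 (remaining 14U)
S5 (13U) → rack 2 (remaining 1U)
S6 (14U) → rack 3 (remaining 6U)
S7 (15U) → rack 4 (remaining 5U)
S8 (2U) → rack 3 (remaining 4U)
Final racks: [2,4,14] [6,13] [14,2] [15].

4 racks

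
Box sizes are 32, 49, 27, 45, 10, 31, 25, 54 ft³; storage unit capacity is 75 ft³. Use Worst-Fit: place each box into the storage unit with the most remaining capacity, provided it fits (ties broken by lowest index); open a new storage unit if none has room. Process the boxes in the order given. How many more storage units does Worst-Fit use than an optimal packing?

1

Worst-Fit: [32,27] [49] [45,10] [31,25] [54] → 5 storage units.
Total size 273 ft³; any packing needs at least ⌈273/75⌉ = 4 storage units.
An optimal packing achieves that bound: [54,10] [49,25] [45,27] [32,31] → 4 storage units.
Excess: 5 − 4 = 1.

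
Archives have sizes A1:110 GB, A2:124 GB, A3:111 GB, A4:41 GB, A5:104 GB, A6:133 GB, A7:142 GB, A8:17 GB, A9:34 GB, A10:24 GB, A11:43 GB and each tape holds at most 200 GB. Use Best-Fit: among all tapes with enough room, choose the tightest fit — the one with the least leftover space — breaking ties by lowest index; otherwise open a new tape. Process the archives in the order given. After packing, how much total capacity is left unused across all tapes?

A1 (110 GB) → tape 1 (remaining 90 GB)
A2 (124 GB) → tape 2 (remaining 76 GB)
A3 (111 GB) → tape 3 (remaining 89 GB)
A4 (41 GB) → tape 2 (remaining 35 GB)
A5 (104 GB) → tape 4 (remaining 96 GB)
A6 (133 GB) → tape 5 (remaining 67 GB)
A7 (142 GB) → tape 6 (remaining 58 GB)
A8 (17 GB) → tape 2 (remaining 18 GB)
A9 (34 GB) → tape 6 (remaining 24 GB)
A10 (24 GB) → tape 6 (remaining 0 GB)
A11 (43 GB) → tape 5 (remaining 24 GB)
6 tapes × 200 GB = 1200 GB; used 883 GB; unused 317 GB.

317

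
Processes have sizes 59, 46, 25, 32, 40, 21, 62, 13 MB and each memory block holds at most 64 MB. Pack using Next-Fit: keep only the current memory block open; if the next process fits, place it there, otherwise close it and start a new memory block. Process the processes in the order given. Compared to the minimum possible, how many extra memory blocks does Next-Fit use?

1

Next-Fit: [59] [46] [25,32] [40,21] [62] [13] → 6 memory blocks.
Total size 298 MB; any packing needs at least ⌈298/64⌉ = 5 memory blocks.
An optimal packing achieves that bound: [62] [59] [46,13] [40,21] [32,25] → 5 memory blocks.
Excess: 6 − 5 = 1.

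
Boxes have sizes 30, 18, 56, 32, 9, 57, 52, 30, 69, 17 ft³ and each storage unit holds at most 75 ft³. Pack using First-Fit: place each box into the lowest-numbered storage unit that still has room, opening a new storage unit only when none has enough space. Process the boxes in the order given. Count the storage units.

storage unit 1: place 30 ft³, 45 ft³ left
storage unit 1: place 18 ft³, 27 ft³ left
storage unit 2: place 56 ft³, 19 ft³ left
storage unit 3: place 32 ft³, 43 ft³ left
storage unit 1: place 9 ft³, 18 ft³ left
storage unit 4: place 57 ft³, 18 ft³ left
storage unit 5: place 52 ft³, 23 ft³ left
storage unit 3: place 30 ft³, 13 ft³ left
storage unit 6: place 69 ft³, 6 ft³ left
storage unit 1: place 17 ft³, 1 ft³ left
Final storage units: [30,18,9,17] [56] [32,30] [57] [52] [69].

6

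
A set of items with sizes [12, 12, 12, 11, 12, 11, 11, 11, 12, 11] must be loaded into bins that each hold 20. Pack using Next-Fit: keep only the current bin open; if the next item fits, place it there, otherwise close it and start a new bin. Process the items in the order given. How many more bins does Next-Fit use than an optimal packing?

Next-Fit: [12] [12] [12] [11] [12] [11] [11] [11] [12] [11] → 10 bins.
10 items exceed 10 (half the capacity), and no two of those can share a bin, so at least 10 bins are needed.
So 10 is already optimal.

0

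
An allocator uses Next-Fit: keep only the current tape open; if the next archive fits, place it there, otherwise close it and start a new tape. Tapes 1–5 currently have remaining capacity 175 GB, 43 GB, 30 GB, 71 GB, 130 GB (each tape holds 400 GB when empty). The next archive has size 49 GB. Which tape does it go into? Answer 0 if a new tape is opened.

5

Next-Fit only looks at tape 5, which has 130 GB free.
49 GB fits there.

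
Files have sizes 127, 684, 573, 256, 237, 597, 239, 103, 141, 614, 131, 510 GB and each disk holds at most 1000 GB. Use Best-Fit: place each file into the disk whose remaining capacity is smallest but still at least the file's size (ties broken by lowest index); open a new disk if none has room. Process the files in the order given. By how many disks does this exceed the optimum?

0

Best-Fit: [127,684] [573,256,141] [237,597,103] [239,614,131] [510] → 5 disks.
Total size 4212 GB; any packing needs at least ⌈4212/1000⌉ = 5 disks.
So 5 is already optimal.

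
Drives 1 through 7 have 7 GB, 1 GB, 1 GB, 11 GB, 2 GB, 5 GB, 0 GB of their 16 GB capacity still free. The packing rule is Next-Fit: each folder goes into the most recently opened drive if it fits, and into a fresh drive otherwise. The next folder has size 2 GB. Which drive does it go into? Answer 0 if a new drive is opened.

Next-Fit only looks at drive 7, which has 0 GB free.
2 GB does not fit, so a new drive is opened.

0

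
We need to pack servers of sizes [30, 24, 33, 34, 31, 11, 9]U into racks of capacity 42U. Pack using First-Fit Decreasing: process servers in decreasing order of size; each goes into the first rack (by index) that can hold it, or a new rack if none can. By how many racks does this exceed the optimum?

0

First-Fit Decreasing: [34] [33,9] [31,11] [30] [24] → 5 racks.
Total size 172U; any packing needs at least ⌈172/42⌉ = 5 racks.
So 5 is already optimal.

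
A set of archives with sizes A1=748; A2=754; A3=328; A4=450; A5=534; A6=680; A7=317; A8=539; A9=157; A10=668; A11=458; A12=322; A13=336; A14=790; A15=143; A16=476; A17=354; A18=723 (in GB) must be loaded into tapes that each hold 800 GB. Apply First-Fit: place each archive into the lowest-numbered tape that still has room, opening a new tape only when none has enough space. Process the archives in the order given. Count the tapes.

13

Put A1 (748 GB) in tape 1; 52 GB remain.
Put A2 (754 GB) in tape 2; 46 GB remain.
Put A3 (328 GB) in tape 3; 472 GB remain.
Put A4 (450 GB) in tape 3; 22 GB remain.
Put A5 (534 GB) in tape 4; 266 GB remain.
Put A6 (680 GB) in tape 5; 120 GB remain.
Put A7 (317 GB) in tape 6; 483 GB remain.
Put A8 (539 GB) in tape 7; 261 GB remain.
Put A9 (157 GB) in tape 4; 109 GB remain.
Put A10 (668 GB) in tape 8; 132 GB remain.
Put A11 (458 GB) in tape 6; 25 GB remain.
Put A12 (322 GB) in tape 9; 478 GB remain.
Put A13 (336 GB) in tape 9; 142 GB remain.
Put A14 (790 GB) in tape 10; 10 GB remain.
Put A15 (143 GB) in tape 7; 118 GB remain.
Put A16 (476 GB) in tape 11; 324 GB remain.
Put A17 (354 GB) in tape 12; 446 GB remain.
Put A18 (723 GB) in tape 13; 77 GB remain.
Final tapes: [748] [754] [328,450] [534,157] [680] [317,458] [539,143] [668] [322,336] [790] [476] [354] [723].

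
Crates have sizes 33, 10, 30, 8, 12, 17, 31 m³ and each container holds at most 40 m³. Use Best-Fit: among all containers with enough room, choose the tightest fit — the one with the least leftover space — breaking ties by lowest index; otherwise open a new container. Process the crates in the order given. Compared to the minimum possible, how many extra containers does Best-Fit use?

0

Best-Fit: [33] [10,30] [8,12,17] [31] → 4 containers.
Total size 141 m³; any packing needs at least ⌈141/40⌉ = 4 containers.
So 4 is already optimal.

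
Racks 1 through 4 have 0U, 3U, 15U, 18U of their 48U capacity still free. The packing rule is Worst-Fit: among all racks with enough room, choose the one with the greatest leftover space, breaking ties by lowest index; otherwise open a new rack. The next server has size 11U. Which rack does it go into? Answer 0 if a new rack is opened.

Racks with room: rack 3 (15U), rack 4 (18U).
Most room is rack 4 with 18U free.

4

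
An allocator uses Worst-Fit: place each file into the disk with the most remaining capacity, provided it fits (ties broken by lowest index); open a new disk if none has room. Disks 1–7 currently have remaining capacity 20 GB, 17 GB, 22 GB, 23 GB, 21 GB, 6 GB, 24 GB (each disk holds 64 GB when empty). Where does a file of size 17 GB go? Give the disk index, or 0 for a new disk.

Disks with room: disk 1 (20 GB), disk 2 (17 GB), disk 3 (22 GB), disk 4 (23 GB), disk 5 (21 GB), disk 7 (24 GB).
Most room is disk 7 with 24 GB free.

7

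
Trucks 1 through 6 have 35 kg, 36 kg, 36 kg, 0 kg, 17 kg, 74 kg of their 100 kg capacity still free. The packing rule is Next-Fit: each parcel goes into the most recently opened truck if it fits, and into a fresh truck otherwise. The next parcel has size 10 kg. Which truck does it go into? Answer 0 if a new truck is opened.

6

Next-Fit only looks at truck 6, which has 74 kg free.
10 kg fits there.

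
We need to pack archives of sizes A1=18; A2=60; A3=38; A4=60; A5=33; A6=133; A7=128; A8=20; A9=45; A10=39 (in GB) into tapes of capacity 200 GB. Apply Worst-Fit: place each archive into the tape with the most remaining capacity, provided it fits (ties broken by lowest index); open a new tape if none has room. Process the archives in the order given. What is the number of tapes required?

4

tape 1: place A1 (18 GB), 182 GB left
tape 1: place A2 (60 GB), 122 GB left
tape 1: place A3 (38 GB), 84 GB left
tape 1: place A4 (60 GB), 24 GB left
tape 2: place A5 (33 GB), 167 GB left
tape 2: place A6 (133 GB), 34 GB left
tape 3: place A7 (128 GB), 72 GB left
tape 3: place A8 (20 GB), 52 GB left
tape 3: place A9 (45 GB), 7 GB left
tape 4: place A10 (39 GB), 161 GB left
Final tapes: [18,60,38,60] [33,133] [128,20,45] [39].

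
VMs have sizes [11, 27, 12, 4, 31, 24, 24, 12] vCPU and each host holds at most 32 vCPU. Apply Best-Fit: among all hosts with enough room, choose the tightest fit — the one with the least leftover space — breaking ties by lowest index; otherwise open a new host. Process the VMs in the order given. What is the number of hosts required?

11 vCPU → host 1 (remaining 21 vCPU)
27 vCPU → host 2 (remaining 5 vCPU)
12 vCPU → host 1 (remaining 9 vCPU)
4 vCPU → host 2 (remaining 1 vCPU)
31 vCPU → host 3 (remaining 1 vCPU)
24 vCPU → host 4 (remaining 8 vCPU)
24 vCPU → host 5 (remaining 8 vCPU)
12 vCPU → host 6 (remaining 20 vCPU)

6 hosts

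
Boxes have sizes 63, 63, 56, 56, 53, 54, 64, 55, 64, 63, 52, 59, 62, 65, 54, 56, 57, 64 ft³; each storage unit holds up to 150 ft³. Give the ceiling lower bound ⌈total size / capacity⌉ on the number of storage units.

8

Total size = 63 + 63 + 56 + 56 + 53 + 54 + 64 + 55 + 64 + 63 + 52 + 59 + 62 + 65 + 54 + 56 + 57 + 64 = 1060 ft³.
⌈1060 / 150⌉ = 8.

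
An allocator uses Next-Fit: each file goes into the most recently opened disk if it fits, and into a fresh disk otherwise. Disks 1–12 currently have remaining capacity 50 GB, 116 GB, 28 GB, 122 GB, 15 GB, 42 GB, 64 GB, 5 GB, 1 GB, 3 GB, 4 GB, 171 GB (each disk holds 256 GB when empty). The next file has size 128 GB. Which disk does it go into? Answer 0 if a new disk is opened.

12

Next-Fit only looks at disk 12, which has 171 GB free.
128 GB fits there.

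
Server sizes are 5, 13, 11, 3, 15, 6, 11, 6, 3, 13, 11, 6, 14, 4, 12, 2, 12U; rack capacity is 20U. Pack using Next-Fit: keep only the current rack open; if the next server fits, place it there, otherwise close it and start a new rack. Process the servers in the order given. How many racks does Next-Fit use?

rack 1: place 5U, 15U left
rack 1: place 13U, 2U left
rack 2: place 11U, 9U left
rack 2: place 3U, 6U left
rack 3: place 15U, 5U left
rack 4: place 6U, 14U left
rack 4: place 11U, 3U left
rack 5: place 6U, 14U left
rack 5: place 3U, 11U left
rack 6: place 13U, 7U left
rack 7: place 11U, 9U left
rack 7: place 6U, 3U left
rack 8: place 14U, 6U left
rack 8: place 4U, 2U left
rack 9: place 12U, 8U left
rack 9: place 2U, 6U left
rack 10: place 12U, 8U left
Final racks: [5,13] [11,3] [15] [6,11] [6,3] [13] [11,6] [14,4] [12,2] [12].

10 racks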